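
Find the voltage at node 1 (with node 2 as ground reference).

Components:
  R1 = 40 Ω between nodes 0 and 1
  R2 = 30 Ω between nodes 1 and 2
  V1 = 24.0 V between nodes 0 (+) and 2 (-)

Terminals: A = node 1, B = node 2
Nodal analysis, taking node 2 as the 0 V reference.
Source V1 fixes V_0 = 24 V.
KCL at each unknown node (sum of currents leaving = 0; resistances in Ω):
  Node 1: (V_1 - 24)/40 + (V_1 - 0)/30 = 0
Collecting terms: 0.05833 × V_1 = 0.6  =>  V_1 = 10.29 V
The requested potential is V_1 = 10.29 V.

Final answer: V_1 = 10.29 V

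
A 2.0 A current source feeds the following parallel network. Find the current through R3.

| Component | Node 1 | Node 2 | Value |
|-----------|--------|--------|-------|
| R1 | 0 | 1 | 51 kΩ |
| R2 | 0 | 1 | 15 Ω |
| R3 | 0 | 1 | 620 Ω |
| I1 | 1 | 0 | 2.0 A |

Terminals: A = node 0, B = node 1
All resistors sit directly between nodes 0 and 1, so they are in parallel and share one voltage V; the full source current 2 A splits among them.
1/R_par = 1/51000 + 1/15 + 1/620 = 0.0683 S  =>  R_par = 14.64 Ω
V = I × R_par = 2 × 14.64 = 29.28 V
I_R3 = V/R3 = 29.28/620 = 0.04723 A

Final answer: 0.04723 A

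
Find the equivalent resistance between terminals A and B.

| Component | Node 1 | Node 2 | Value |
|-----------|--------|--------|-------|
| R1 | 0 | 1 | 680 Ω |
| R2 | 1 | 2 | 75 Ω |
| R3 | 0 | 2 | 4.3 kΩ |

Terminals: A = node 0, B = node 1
Reduce the network between node 0 (A) and node 1 (B) by series/parallel combination:
  Rs1 = R3 + R2 (series, joined only at node 2) = 4300 + 75 = 4375 Ω
  Rp1 = R1 ‖ Rs1 (parallel, both between nodes 0 and 1) = 1/(1/680 + 1/4375) = 588.5 Ω
R_eq = 588.5 Ω

Final answer: 588.5 Ω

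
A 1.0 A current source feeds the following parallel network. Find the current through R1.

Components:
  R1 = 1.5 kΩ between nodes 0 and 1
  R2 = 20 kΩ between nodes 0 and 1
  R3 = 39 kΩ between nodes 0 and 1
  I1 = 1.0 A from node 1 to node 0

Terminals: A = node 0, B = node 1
All resistors sit directly between nodes 0 and 1, so they are in parallel and share one voltage V; the full source current 1 A splits among them.
1/R_par = 1/1500 + 1/20000 + 1/39000 = 0.0007423 S  =>  R_par = 1347 Ω
V = I × R_par = 1 × 1347 = 1347 V
I_R1 = V/R1 = 1347/1500 = 0.8981 A

Final answer: 0.8981 A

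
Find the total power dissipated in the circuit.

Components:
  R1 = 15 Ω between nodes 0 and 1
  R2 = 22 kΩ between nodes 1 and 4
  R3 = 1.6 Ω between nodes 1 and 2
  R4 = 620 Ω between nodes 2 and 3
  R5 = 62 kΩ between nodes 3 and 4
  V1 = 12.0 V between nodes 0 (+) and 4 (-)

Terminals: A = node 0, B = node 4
Nodal analysis, taking node 4 as the 0 V reference.
Source V1 fixes V_0 = 12 V.
KCL at each unknown node (sum of currents leaving = 0; resistances in Ω):
  Node 1: (V_1 - 12)/15 + (V_1 - 0)/22000 + (V_1 - V_2)/1.6 = 0
  Node 2: (V_2 - V_1)/1.6 + (V_2 - V_3)/620 = 0
  Node 3: (V_3 - V_2)/620 + (V_3 - 0)/62000 = 0
Collecting terms (coefficients in siemens):
  0.6917·V_1 - 0.625·V_2 = 0.8
  0.6266·V_2 - 0.625·V_1 - 0.001613·V_3 = 0
  0.001629·V_3 - 0.001613·V_2 = 0
Solving these 3 simultaneous equations (Gaussian elimination) gives:
  V_1 = 11.99 V, V_2 = 11.99 V, V_3 = 11.87 V
Power in each resistor, P = (ΔV)²/R:
  P_R1 = (12 - 11.99)²/15 = 0.000008134 W
  P_R2 = (11.99 - 0)²/22000 = 0.006533 W
  P_R3 = (11.99 - 11.99)²/1.6 = 0.00000005865 W
  P_R4 = (11.99 - 11.87)²/620 = 0.00002273 W
  P_R5 = (11.87 - 0)²/62000 = 0.002273 W
P_total = P_R1 + P_R2 + P_R3 + P_R4 + P_R5 = 0.008837 W

Final answer: 0.008837 W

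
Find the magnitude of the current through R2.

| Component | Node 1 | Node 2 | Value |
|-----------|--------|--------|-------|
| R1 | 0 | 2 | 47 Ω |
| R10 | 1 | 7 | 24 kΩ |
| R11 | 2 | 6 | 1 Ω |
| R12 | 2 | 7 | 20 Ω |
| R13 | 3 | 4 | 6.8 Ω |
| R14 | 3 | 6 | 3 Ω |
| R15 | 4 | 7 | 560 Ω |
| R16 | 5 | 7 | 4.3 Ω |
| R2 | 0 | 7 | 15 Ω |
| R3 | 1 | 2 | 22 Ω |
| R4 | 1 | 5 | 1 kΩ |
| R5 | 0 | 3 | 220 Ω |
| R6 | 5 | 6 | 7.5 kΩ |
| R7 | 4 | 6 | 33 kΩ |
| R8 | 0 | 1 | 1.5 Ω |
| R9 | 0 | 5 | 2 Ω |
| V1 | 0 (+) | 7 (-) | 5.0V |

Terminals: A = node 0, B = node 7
Nodal analysis, taking node 7 as the 0 V reference.
Source V1 fixes V_0 = 5 V.
KCL at each unknown node (sum of currents leaving = 0; resistances in Ω):
  Node 1: (V_1 - V_2)/22 + (V_1 - V_5)/1000 + (V_1 - 5)/1.5 + (V_1 - 0)/24000 = 0
  Node 2: (V_2 - 5)/47 + (V_2 - V_1)/22 + (V_2 - V_6)/1 + (V_2 - 0)/20 = 0
  Node 3: (V_3 - 5)/220 + (V_3 - V_4)/6.8 + (V_3 - V_6)/3 = 0
  Node 4: (V_4 - V_6)/33000 + (V_4 - V_3)/6.8 + (V_4 - 0)/560 = 0
  Node 5: (V_5 - V_1)/1000 + (V_5 - V_6)/7500 + (V_5 - 5)/2 + (V_5 - 0)/4.3 = 0
  Node 6: (V_6 - V_5)/7500 + (V_6 - V_4)/33000 + (V_6 - V_2)/1 + (V_6 - V_3)/3 = 0
Collecting terms (coefficients in siemens):
  0.7132·V_1 - 0.04545·V_2 - 0.001·V_5 = 3.333
  1.117·V_2 - 0.04545·V_1 - 1·V_6 = 0.1064
  0.4849·V_3 - 0.1471·V_4 - 0.3333·V_6 = 0.02273
  0.1489·V_4 - 0.1471·V_3 - 0.0000303·V_6 = 0
  0.7337·V_5 - 0.001·V_1 - 0.0001333·V_6 = 2.5
  1.333·V_6 - 1·V_2 - 0.3333·V_3 - 0.0000303·V_4 - 0.0001333·V_5 = 0
Solving these 6 simultaneous equations (Gaussian elimination) gives:
  V_1 = 4.86 V, V_2 = 2.844 V, V_3 = 2.863 V, V_4 = 2.829 V
  V_5 = 3.415 V, V_6 = 2.849 V
I_R2 = (V_0 - V_7)/R2 = (5 - 0)/15 = 0.3333 A
|I_R2| = 0.3333 A

Final answer: |I_R2| = 0.3333 A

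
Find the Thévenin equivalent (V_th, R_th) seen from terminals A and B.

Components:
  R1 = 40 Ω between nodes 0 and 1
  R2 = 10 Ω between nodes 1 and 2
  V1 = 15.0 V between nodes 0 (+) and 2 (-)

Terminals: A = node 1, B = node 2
Step 1 — V_th is the open-circuit voltage V_A - V_B (nothing connected across the terminals).
Nodal analysis, taking node 2 as the 0 V reference.
Source V1 fixes V_0 = 15 V.
KCL at each unknown node (sum of currents leaving = 0; resistances in Ω):
  Node 1: (V_1 - 15)/40 + (V_1 - 0)/10 = 0
Collecting terms: 0.125 × V_1 = 0.375  =>  V_1 = 3 V
V_th = V_1 - V_2 = 3 - 0 = 3 V
Step 2 — R_th: zero the source — replace V1 by a short circuit (node 2 merges into node 0) — and find the resistance seen between A (node 1) and B (node 0).
Reduce the network between node 1 (A) and node 0 (B) by series/parallel combination:
  Rp1 = R1 ‖ R2 (parallel, both between nodes 0 and 1) = 1/(1/40 + 1/10) = 8 Ω
R_th = 8 Ω

Final answer: V_th = 3 V, R_th = 8 Ω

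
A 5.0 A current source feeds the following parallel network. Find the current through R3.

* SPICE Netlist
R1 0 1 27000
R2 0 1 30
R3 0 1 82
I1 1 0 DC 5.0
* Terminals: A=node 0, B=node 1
All resistors sit directly between nodes 0 and 1, so they are in parallel and share one voltage V; the full source current 5 A splits among them.
1/R_par = 1/27000 + 1/30 + 1/82 = 0.04557 S  =>  R_par = 21.95 Ω
V = I × R_par = 5 × 21.95 = 109.7 V
I_R3 = V/R3 = 109.7/82 = 1.338 A

Final answer: 1.338 A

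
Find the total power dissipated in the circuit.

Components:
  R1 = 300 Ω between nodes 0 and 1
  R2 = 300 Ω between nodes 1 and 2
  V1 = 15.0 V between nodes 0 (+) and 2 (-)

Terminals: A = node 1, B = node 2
Nodal analysis, taking node 2 as the 0 V reference.
Source V1 fixes V_0 = 15 V.
KCL at each unknown node (sum of currents leaving = 0; resistances in Ω):
  Node 1: (V_1 - 15)/300 + (V_1 - 0)/300 = 0
Collecting terms: 0.006667 × V_1 = 0.05  =>  V_1 = 7.5 V
Power in each resistor, P = (ΔV)²/R:
  P_R1 = (15 - 7.5)²/300 = 0.1875 W
  P_R2 = (7.5 - 0)²/300 = 0.1875 W
P_total = P_R1 + P_R2 = 0.375 W

Final answer: 0.375 W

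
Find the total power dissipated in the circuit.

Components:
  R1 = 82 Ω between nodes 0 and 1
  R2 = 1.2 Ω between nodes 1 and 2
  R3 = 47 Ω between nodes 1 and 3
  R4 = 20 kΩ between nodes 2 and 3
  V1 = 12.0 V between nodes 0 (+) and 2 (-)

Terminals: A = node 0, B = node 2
Nodal analysis, taking node 2 as the 0 V reference.
Source V1 fixes V_0 = 12 V.
KCL at each unknown node (sum of currents leaving = 0; resistances in Ω):
  Node 1: (V_1 - 12)/82 + (V_1 - 0)/1.2 + (V_1 - V_3)/47 = 0
  Node 3: (V_3 - V_1)/47 + (V_3 - 0)/20000 = 0
Collecting terms (coefficients in siemens):
  0.8668·V_1 - 0.02128·V_3 = 0.1463
  0.02133·V_3 - 0.02128·V_1 = 0
Determinant D = (0.8668)(0.02133) - (-0.02128)(-0.02128) = 0.01803
V_1 = [(0.1463)(0.02133) - (-0.02128)(0)]/D = 0.1731 V
V_3 = [(0.8668)(0) - (0.1463)(-0.02128)]/D = 0.1727 V
Power in each resistor, P = (ΔV)²/R:
  P_R1 = (12 - 0.1731)²/82 = 1.706 W
  P_R2 = (0.1731 - 0)²/1.2 = 0.02496 W
  P_R3 = (0.1731 - 0.1727)²/47 = 0.000000003503 W
  P_R4 = (0 - 0.1727)²/20000 = 0.000001491 W
P_total = P_R1 + P_R2 + P_R3 + P_R4 = 1.731 W

Final answer: 1.731 W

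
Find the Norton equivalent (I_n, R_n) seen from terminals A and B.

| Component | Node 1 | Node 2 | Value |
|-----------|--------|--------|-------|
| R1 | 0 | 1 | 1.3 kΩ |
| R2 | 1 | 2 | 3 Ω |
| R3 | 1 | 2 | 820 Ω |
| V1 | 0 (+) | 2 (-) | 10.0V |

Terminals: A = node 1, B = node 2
Find the Thévenin equivalent first; then I_n = V_th/R_th and R_n = R_th.
Step 1 — V_th is the open-circuit voltage V_A - V_B (nothing connected across the terminals).
Nodal analysis, taking node 2 as the 0 V reference.
Source V1 fixes V_0 = 10 V.
KCL at each unknown node (sum of currents leaving = 0; resistances in Ω):
  Node 1: (V_1 - 10)/1300 + (V_1 - 0)/3 + (V_1 - 0)/820 = 0
Collecting terms: 0.3353 × V_1 = 0.007692  =>  V_1 = 0.02294 V
V_th = V_1 - V_2 = 0.02294 - 0 = 0.02294 V
Step 2 — R_th: zero the source — replace V1 by a short circuit (node 2 merges into node 0) — and find the resistance seen between A (node 1) and B (node 0).
Reduce the network between node 1 (A) and node 0 (B) by series/parallel combination:
  Rp1 = R1 ‖ R2 ‖ R3 (parallel, all between nodes 0 and 1) = 1/(1/1300 + 1/3 + 1/820) = 2.982 Ω
R_th = 2.982 Ω
I_n = V_th/R_th = 0.02294/2.982 = 0.007692 A, and R_n = R_th = 2.982 Ω

Final answer: I_n = 0.007692 A, R_n = 2.982 Ω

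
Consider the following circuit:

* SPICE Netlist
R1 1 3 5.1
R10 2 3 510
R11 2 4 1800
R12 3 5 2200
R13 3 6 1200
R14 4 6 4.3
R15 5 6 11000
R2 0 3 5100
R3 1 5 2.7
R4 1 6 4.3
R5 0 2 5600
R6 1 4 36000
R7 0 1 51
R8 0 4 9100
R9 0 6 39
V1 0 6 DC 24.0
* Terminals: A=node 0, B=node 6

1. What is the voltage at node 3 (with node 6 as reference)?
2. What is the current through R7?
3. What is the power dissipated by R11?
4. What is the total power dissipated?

Nodal analysis, taking node 6 as the 0 V reference.
Source V1 fixes V_0 = 24 V.
KCL at each unknown node (sum of currents leaving = 0; resistances in Ω):
  Node 1: (V_1 - V_3)/5.1 + (V_1 - V_5)/2.7 + (V_1 - 0)/4.3 + (V_1 - V_4)/36000 + (V_1 - 24)/51 = 0
  Node 2: (V_2 - 24)/5600 + (V_2 - V_3)/510 + (V_2 - V_4)/1800 = 0
  Node 3: (V_3 - V_1)/5.1 + (V_3 - 24)/5100 + (V_3 - V_2)/510 + (V_3 - V_5)/2200 + (V_3 - 0)/1200 = 0
  Node 4: (V_4 - V_1)/36000 + (V_4 - 24)/9100 + (V_4 - V_2)/1800 + (V_4 - 0)/4.3 = 0
  Node 5: (V_5 - V_1)/2.7 + (V_5 - V_3)/2200 + (V_5 - 0)/11000 = 0
Collecting terms (coefficients in siemens):
  0.8186·V_1 - 0.1961·V_3 - 0.00002778·V_4 - 0.3704·V_5 = 0.4706
  0.002695·V_2 - 0.001961·V_3 - 0.0005556·V_4 = 0.004286
  0.1995·V_3 - 0.1961·V_1 - 0.001961·V_2 - 0.0004545·V_5 = 0.004706
  0.2333·V_4 - 0.00002778·V_1 - 0.0005556·V_2 = 0.002637
  0.3709·V_5 - 0.3704·V_1 - 0.0004545·V_3 = 0
Solving these 5 simultaneous equations (Gaussian elimination) gives:
  V_1 = 1.885 V, V_2 = 2.983 V, V_3 = 1.909 V, V_4 = 0.01864 V
  V_5 = 1.884 V
Part 1:
  Read off the nodal solution: V_3 = 1.909 V
Part 2:
  I_R7 = (V_0 - V_1)/R7 = (24 - 1.885)/51 = 0.4336 A
  Magnitude: I_R7 = 0.4336 A
Part 3:
  I_R11 = (V_2 - V_4)/R11 = (2.983 - 0.01864)/1800 = 0.001647 A
  P_R11 = I_R11² × R11 = (0.001647)² × 1800 = 0.004883 W
Part 4:
  Power in each resistor, P = (ΔV)²/R:
    P_R1 = (1.885 - 1.909)²/5.1 = 0.0001192 W
    P_R2 = (24 - 1.909)²/5100 = 0.09569 W
    P_R3 = (1.885 - 1.884)²/2.7 = 0.00000006901 W
    P_R4 = (1.885 - 0)²/4.3 = 0.8259 W
    P_R5 = (24 - 2.983)²/5600 = 0.07888 W
    P_R6 = (1.885 - 0.01864)²/36000 = 0.00009671 W
    P_R7 = (24 - 1.885)²/51 = 9.59 W
    P_R8 = (24 - 0.01864)²/9100 = 0.0632 W
    P_R9 = (24 - 0)²/39 = 14.77 W
    P_R10 = (2.983 - 1.909)²/510 = 0.002262 W
    P_R11 = (2.983 - 0.01864)²/1800 = 0.004883 W
    P_R12 = (1.909 - 1.884)²/2200 = 0.0000002862 W
    P_R13 = (1.909 - 0)²/1200 = 0.003037 W
    P_R14 = (0.01864 - 0)²/4.3 = 0.00008077 W
    P_R15 = (1.884 - 0)²/11000 = 0.0003227 W
  P_total = P_R1 + P_R2 + P_R3 + P_R4 + P_R5 + P_R6 + P_R7 + P_R8 + P_R9 + P_R10 + P_R11 + P_R12 + P_R13 + P_R14 + P_R15 = 25.43 W

Final answers:
1. V_3 = 1.909 V
2. I_R7 = 0.4336 A
3. P_R11 = 0.004883 W
4. P_total = 25.43 W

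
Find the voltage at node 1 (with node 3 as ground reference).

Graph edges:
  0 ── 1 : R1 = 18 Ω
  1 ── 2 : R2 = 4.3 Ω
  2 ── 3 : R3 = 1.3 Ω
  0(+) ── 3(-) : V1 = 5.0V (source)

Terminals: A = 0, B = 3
Nodal analysis, taking node 3 as the 0 V reference.
Source V1 fixes V_0 = 5 V.
KCL at each unknown node (sum of currents leaving = 0; resistances in Ω):
  Node 1: (V_1 - 5)/18 + (V_1 - V_2)/4.3 = 0
  Node 2: (V_2 - V_1)/4.3 + (V_2 - 0)/1.3 = 0
Collecting terms (coefficients in siemens):
  0.2881·V_1 - 0.2326·V_2 = 0.2778
  1.002·V_2 - 0.2326·V_1 = 0
Determinant D = (0.2881)(1.002) - (-0.2326)(-0.2326) = 0.2345
V_1 = [(0.2778)(1.002) - (-0.2326)(0)]/D = 1.186 V
V_2 = [(0.2881)(0) - (0.2778)(-0.2326)]/D = 0.2754 V
The requested potential is V_1 = 1.186 V.

Final answer: V_1 = 1.186 V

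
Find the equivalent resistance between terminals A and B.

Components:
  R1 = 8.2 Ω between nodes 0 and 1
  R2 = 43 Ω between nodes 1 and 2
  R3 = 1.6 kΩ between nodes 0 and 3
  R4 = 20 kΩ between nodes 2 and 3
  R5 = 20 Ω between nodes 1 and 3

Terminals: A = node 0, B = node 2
The network is not a plain series/parallel combination. Inject a 1 A test current into terminal A (node 0) and return it from terminal B (node 2); then R_eq = V_A / (1 A).
Nodal analysis, taking node 2 as the 0 V reference.
Current source I_test pushes 1 A into node 0 and draws it out of node 2.
KCL at each unknown node (sum of currents leaving = 0; resistances in Ω):
  Node 0: (V_0 - V_1)/8.2 + (V_0 - V_3)/1600 - 1 = 0
  Node 1: (V_1 - V_0)/8.2 + (V_1 - 0)/43 + (V_1 - V_3)/20 = 0
  Node 3: (V_3 - V_0)/1600 + (V_3 - V_1)/20 + (V_3 - 0)/20000 = 0
Collecting terms (coefficients in siemens):
  0.1226·V_0 - 0.122·V_1 - 0.000625·V_3 = 1
  0.1952·V_1 - 0.122·V_0 - 0.05·V_3 = 0
  0.05068·V_3 - 0.000625·V_0 - 0.05·V_1 = 0
Solving these 3 simultaneous equations (Gaussian elimination) gives:
  V_0 = 51.07 V, V_1 = 42.91 V, V_3 = 42.97 V
R_eq = V_0 / 1 A = 51.07 Ω

Final answer: 51.07 Ω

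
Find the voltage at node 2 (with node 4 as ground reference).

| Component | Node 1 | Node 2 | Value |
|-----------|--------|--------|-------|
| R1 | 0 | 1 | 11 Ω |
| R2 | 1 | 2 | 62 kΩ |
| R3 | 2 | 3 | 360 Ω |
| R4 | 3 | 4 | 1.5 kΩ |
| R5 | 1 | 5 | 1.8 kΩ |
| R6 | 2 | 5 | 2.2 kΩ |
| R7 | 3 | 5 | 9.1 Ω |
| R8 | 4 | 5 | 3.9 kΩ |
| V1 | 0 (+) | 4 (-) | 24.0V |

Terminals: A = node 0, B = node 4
Nodal analysis, taking node 4 as the 0 V reference.
Source V1 fixes V_0 = 24 V.
KCL at each unknown node (sum of currents leaving = 0; resistances in Ω):
  Node 1: (V_1 - 24)/11 + (V_1 - V_2)/62000 + (V_1 - V_5)/1800 = 0
  Node 2: (V_2 - V_1)/62000 + (V_2 - V_3)/360 + (V_2 - V_5)/2200 = 0
  Node 3: (V_3 - V_2)/360 + (V_3 - 0)/1500 + (V_3 - V_5)/9.1 = 0
  Node 5: (V_5 - V_1)/1800 + (V_5 - V_2)/2200 + (V_5 - V_3)/9.1 + (V_5 - 0)/3900 = 0
Collecting terms (coefficients in siemens):
  0.09148·V_1 - 0.00001613·V_2 - 0.0005556·V_5 = 2.182
  0.003248·V_2 - 0.00001613·V_1 - 0.002778·V_3 - 0.0004545·V_5 = 0
  0.1133·V_3 - 0.002778·V_2 - 0.1099·V_5 = 0
  0.1112·V_5 - 0.0005556·V_1 - 0.0004545·V_2 - 0.1099·V_3 = 0
Solving these 4 simultaneous equations (Gaussian elimination) gives:
  V_1 = 23.91 V, V_2 = 9.195 V, V_3 = 9.114 V, V_5 = 9.167 V
The requested potential is V_2 = 9.195 V.

Final answer: V_2 = 9.195 V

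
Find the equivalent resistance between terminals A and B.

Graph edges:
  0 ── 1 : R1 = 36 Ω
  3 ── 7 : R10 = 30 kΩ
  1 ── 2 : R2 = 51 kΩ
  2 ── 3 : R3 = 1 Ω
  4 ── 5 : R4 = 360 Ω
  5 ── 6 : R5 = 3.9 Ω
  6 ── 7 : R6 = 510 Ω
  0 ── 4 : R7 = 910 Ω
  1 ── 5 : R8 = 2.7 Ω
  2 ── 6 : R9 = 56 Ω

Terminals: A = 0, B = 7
The network is not a plain series/parallel combination. Inject a 1 A test current into terminal A (node 0) and return it from terminal B (node 7); then R_eq = V_A / (1 A).
Nodal analysis, taking node 7 as the 0 V reference.
Current source I_test pushes 1 A into node 0 and draws it out of node 7.
KCL at each unknown node (sum of currents leaving = 0; resistances in Ω):
  Node 0: (V_0 - V_1)/36 + (V_0 - V_4)/910 - 1 = 0
  Node 1: (V_1 - V_0)/36 + (V_1 - V_2)/51000 + (V_1 - V_5)/2.7 = 0
  Node 2: (V_2 - V_1)/51000 + (V_2 - V_3)/1 + (V_2 - V_6)/56 = 0
  Node 3: (V_3 - V_2)/1 + (V_3 - 0)/30000 = 0
  Node 4: (V_4 - V_0)/910 + (V_4 - V_5)/360 = 0
  Node 5: (V_5 - V_1)/2.7 + (V_5 - V_4)/360 + (V_5 - V_6)/3.9 = 0
  Node 6: (V_6 - V_2)/56 + (V_6 - V_5)/3.9 + (V_6 - 0)/510 = 0
Collecting terms (coefficients in siemens):
  0.02888·V_0 - 0.02778·V_1 - 0.001099·V_4 = 1
  0.3982·V_1 - 0.02778·V_0 - 0.00001961·V_2 - 0.3704·V_5 = 0
  1.018·V_2 - 0.00001961·V_1 - 1·V_3 - 0.01786·V_6 = 0
  1·V_3 - 1·V_2 = 0
  0.003877·V_4 - 0.001099·V_0 - 0.002778·V_5 = 0
  0.6296·V_5 - 0.3704·V_1 - 0.002778·V_4 - 0.2564·V_6 = 0
  0.2762·V_6 - 0.01786·V_2 - 0.2564·V_5 = 0
Solving these 7 simultaneous equations (Gaussian elimination) gives:
  V_0 = 542.9 V, V_1 = 508 V, V_2 = 500.6 V, V_3 = 500.5 V
  V_4 = 516 V, V_5 = 505.4 V, V_6 = 501.5 V
R_eq = V_0 / 1 A = 542.9 Ω

Final answer: 542.9 Ω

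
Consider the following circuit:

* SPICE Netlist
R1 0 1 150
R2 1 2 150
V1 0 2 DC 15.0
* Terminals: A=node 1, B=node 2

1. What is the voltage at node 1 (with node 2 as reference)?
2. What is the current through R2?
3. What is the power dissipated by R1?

Nodal analysis, taking node 2 as the 0 V reference.
Source V1 fixes V_0 = 15 V.
KCL at each unknown node (sum of currents leaving = 0; resistances in Ω):
  Node 1: (V_1 - 15)/150 + (V_1 - 0)/150 = 0
Collecting terms: 0.01333 × V_1 = 0.1  =>  V_1 = 7.5 V
Part 1:
  Read off the nodal solution: V_1 = 7.5 V
Part 2:
  I_R2 = (V_1 - V_2)/R2 = (7.5 - 0)/150 = 0.05 A
  Magnitude: I_R2 = 0.05 A
Part 3:
  I_R1 = (V_0 - V_1)/R1 = (15 - 7.5)/150 = 0.05 A
  P_R1 = I_R1² × R1 = (0.05)² × 150 = 0.375 W

Final answers:
1. V_1 = 7.5 V
2. I_R2 = 0.05 A
3. P_R1 = 0.375 W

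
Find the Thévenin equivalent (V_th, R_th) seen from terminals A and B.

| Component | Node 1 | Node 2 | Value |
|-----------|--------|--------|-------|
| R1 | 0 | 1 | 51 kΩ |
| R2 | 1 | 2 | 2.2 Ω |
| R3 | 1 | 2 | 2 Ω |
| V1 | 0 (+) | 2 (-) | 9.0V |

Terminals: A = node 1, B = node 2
Step 1 — V_th is the open-circuit voltage V_A - V_B (nothing connected across the terminals).
Nodal analysis, taking node 2 as the 0 V reference.
Source V1 fixes V_0 = 9 V.
KCL at each unknown node (sum of currents leaving = 0; resistances in Ω):
  Node 1: (V_1 - 9)/51000 + (V_1 - 0)/2.2 + (V_1 - 0)/2 = 0
Collecting terms: 0.9546 × V_1 = 0.0001765  =>  V_1 = 0.0001849 V
V_th = V_1 - V_2 = 0.0001849 - 0 = 0.0001849 V
Step 2 — R_th: zero the source — replace V1 by a short circuit (node 2 merges into node 0) — and find the resistance seen between A (node 1) and B (node 0).
Reduce the network between node 1 (A) and node 0 (B) by series/parallel combination:
  Rp1 = R1 ‖ R2 ‖ R3 (parallel, all between nodes 0 and 1) = 1/(1/51000 + 1/2.2 + 1/2) = 1.048 Ω
R_th = 1.048 Ω

Final answer: V_th = 0.0001849 V, R_th = 1.048 Ω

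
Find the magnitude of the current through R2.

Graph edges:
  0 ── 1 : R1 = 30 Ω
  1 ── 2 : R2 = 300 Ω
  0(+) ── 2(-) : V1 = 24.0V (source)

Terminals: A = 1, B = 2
Nodal analysis, taking node 2 as the 0 V reference.
Source V1 fixes V_0 = 24 V.
KCL at each unknown node (sum of currents leaving = 0; resistances in Ω):
  Node 1: (V_1 - 24)/30 + (V_1 - 0)/300 = 0
Collecting terms: 0.03667 × V_1 = 0.8  =>  V_1 = 21.82 V
I_R2 = (V_1 - V_2)/R2 = (21.82 - 0)/300 = 0.07273 A
|I_R2| = 0.07273 A

Final answer: |I_R2| = 0.07273 A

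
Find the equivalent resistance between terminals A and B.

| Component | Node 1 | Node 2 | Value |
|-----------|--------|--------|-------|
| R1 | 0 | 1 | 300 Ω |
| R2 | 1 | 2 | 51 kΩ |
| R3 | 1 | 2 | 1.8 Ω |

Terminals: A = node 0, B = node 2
Reduce the network between node 0 (A) and node 2 (B) by series/parallel combination:
  Rp1 = R2 ‖ R3 (parallel, both between nodes 1 and 2) = 1/(1/51000 + 1/1.8) = 1.8 Ω
  Rs1 = R1 + Rp1 (series, joined only at node 1) = 300 + 1.8 = 301.8 Ω
R_eq = 301.8 Ω

Final answer: 301.8 Ω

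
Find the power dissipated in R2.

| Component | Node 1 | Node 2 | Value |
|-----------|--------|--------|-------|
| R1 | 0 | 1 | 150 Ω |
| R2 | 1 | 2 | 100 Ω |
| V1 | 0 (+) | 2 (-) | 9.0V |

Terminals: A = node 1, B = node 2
Nodal analysis, taking node 2 as the 0 V reference.
Source V1 fixes V_0 = 9 V.
KCL at each unknown node (sum of currents leaving = 0; resistances in Ω):
  Node 1: (V_1 - 9)/150 + (V_1 - 0)/100 = 0
Collecting terms: 0.01667 × V_1 = 0.06  =>  V_1 = 3.6 V
I_R2 = (V_1 - V_2)/R2 = (3.6 - 0)/100 = 0.036 A
P_R2 = I_R2² × R2 = (0.036)² × 100 = 0.1296 W

Final answer: 0.1296 W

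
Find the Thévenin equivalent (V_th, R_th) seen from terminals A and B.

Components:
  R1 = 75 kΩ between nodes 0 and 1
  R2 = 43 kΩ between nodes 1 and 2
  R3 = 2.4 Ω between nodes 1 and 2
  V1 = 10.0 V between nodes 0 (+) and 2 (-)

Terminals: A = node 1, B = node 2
Step 1 — V_th is the open-circuit voltage V_A - V_B (nothing connected across the terminals).
Nodal analysis, taking node 2 as the 0 V reference.
Source V1 fixes V_0 = 10 V.
KCL at each unknown node (sum of currents leaving = 0; resistances in Ω):
  Node 1: (V_1 - 10)/75000 + (V_1 - 0)/43000 + (V_1 - 0)/2.4 = 0
Collecting terms: 0.4167 × V_1 = 0.0001333  =>  V_1 = 0.00032 V
V_th = V_1 - V_2 = 0.00032 - 0 = 0.00032 V
Step 2 — R_th: zero the source — replace V1 by a short circuit (node 2 merges into node 0) — and find the resistance seen between A (node 1) and B (node 0).
Reduce the network between node 1 (A) and node 0 (B) by series/parallel combination:
  Rp1 = R1 ‖ R2 ‖ R3 (parallel, all between nodes 0 and 1) = 1/(1/75000 + 1/43000 + 1/2.4) = 2.4 Ω
R_th = 2.4 Ω

Final answer: V_th = 0.00032 V, R_th = 2.4 Ω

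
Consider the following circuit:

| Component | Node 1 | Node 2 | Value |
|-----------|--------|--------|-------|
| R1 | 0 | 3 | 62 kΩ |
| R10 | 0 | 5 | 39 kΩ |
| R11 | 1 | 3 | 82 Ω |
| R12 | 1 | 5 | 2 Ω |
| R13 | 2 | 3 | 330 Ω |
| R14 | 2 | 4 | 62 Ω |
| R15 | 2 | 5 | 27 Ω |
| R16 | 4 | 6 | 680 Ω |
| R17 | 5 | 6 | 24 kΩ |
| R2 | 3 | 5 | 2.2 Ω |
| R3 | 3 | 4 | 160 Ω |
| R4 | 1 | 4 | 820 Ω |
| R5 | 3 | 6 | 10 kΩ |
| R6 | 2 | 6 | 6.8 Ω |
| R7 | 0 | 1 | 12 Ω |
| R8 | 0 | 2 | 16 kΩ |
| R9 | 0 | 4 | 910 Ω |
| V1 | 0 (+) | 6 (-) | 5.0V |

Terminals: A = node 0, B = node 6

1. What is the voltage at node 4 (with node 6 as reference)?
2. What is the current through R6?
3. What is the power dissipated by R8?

Nodal analysis, taking node 6 as the 0 V reference.
Source V1 fixes V_0 = 5 V.
KCL at each unknown node (sum of currents leaving = 0; resistances in Ω):
  Node 1: (V_1 - V_4)/820 + (V_1 - 5)/12 + (V_1 - V_3)/82 + (V_1 - V_5)/2 = 0
  Node 2: (V_2 - 0)/6.8 + (V_2 - 5)/16000 + (V_2 - V_3)/330 + (V_2 - V_4)/62 + (V_2 - V_5)/27 = 0
  Node 3: (V_3 - 5)/62000 + (V_3 - V_5)/2.2 + (V_3 - V_4)/160 + (V_3 - 0)/10000 + (V_3 - V_1)/82 + (V_3 - V_2)/330 = 0
  Node 4: (V_4 - V_3)/160 + (V_4 - V_1)/820 + (V_4 - 5)/910 + (V_4 - V_2)/62 + (V_4 - 0)/680 = 0
  Node 5: (V_5 - V_3)/2.2 + (V_5 - 5)/39000 + (V_5 - V_1)/2 + (V_5 - V_2)/27 + (V_5 - 0)/24000 = 0
Collecting terms (coefficients in siemens):
  0.5967·V_1 - 0.0122·V_3 - 0.00122·V_4 - 0.5·V_5 = 0.4167
  0.2033·V_2 - 0.00303·V_3 - 0.01613·V_4 - 0.03704·V_5 = 0.0003125
  0.4761·V_3 - 0.0122·V_1 - 0.00303·V_2 - 0.00625·V_4 - 0.4545·V_5 = 0.00008065
  0.02617·V_4 - 0.00122·V_1 - 0.01613·V_2 - 0.00625·V_3 = 0.005495
  0.9916·V_5 - 0.5·V_1 - 0.03704·V_2 - 0.4545·V_3 = 0.0001282
Solving these 5 simultaneous equations (Gaussian elimination) gives:
  V_1 = 3.602 V, V_2 = 0.7995 V, V_3 = 3.346 V, V_4 = 1.67 V
  V_5 = 3.38 V
Part 1:
  Read off the nodal solution: V_4 = 1.67 V
Part 2:
  I_R6 = (V_2 - V_6)/R6 = (0.7995 - 0)/6.8 = 0.1176 A
  Magnitude: I_R6 = 0.1176 A
Part 3:
  I_R8 = (V_0 - V_2)/R8 = (5 - 0.7995)/16000 = 0.0002625 A
  P_R8 = I_R8² × R8 = (0.0002625)² × 16000 = 0.001103 W

Final answers:
1. V_4 = 1.67 V
2. I_R6 = 0.1176 A
3. P_R8 = 0.001103 W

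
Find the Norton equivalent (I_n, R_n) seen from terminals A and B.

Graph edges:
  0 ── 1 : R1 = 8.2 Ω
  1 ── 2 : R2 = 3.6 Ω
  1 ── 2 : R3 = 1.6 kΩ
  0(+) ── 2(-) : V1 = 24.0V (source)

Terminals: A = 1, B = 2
Find the Thévenin equivalent first; then I_n = V_th/R_th and R_n = R_th.
Step 1 — V_th is the open-circuit voltage V_A - V_B (nothing connected across the terminals).
Nodal analysis, taking node 2 as the 0 V reference.
Source V1 fixes V_0 = 24 V.
KCL at each unknown node (sum of currents leaving = 0; resistances in Ω):
  Node 1: (V_1 - 24)/8.2 + (V_1 - 0)/3.6 + (V_1 - 0)/1600 = 0
Collecting terms: 0.4004 × V_1 = 2.927  =>  V_1 = 7.311 V
V_th = V_1 - V_2 = 7.311 - 0 = 7.311 V
Step 2 — R_th: zero the source — replace V1 by a short circuit (node 2 merges into node 0) — and find the resistance seen between A (node 1) and B (node 0).
Reduce the network between node 1 (A) and node 0 (B) by series/parallel combination:
  Rp1 = R1 ‖ R2 ‖ R3 (parallel, all between nodes 0 and 1) = 1/(1/8.2 + 1/3.6 + 1/1600) = 2.498 Ω
R_th = 2.498 Ω
I_n = V_th/R_th = 7.311/2.498 = 2.927 A, and R_n = R_th = 2.498 Ω

Final answer: I_n = 2.927 A, R_n = 2.498 Ω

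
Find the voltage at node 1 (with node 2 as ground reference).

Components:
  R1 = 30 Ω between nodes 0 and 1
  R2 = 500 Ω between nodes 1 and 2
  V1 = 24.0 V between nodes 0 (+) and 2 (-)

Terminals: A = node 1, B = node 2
Nodal analysis, taking node 2 as the 0 V reference.
Source V1 fixes V_0 = 24 V.
KCL at each unknown node (sum of currents leaving = 0; resistances in Ω):
  Node 1: (V_1 - 24)/30 + (V_1 - 0)/500 = 0
Collecting terms: 0.03533 × V_1 = 0.8  =>  V_1 = 22.64 V
The requested potential is V_1 = 22.64 V.

Final answer: V_1 = 22.64 V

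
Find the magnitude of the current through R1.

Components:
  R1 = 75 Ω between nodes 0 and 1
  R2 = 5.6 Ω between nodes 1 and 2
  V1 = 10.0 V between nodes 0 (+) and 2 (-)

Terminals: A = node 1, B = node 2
Nodal analysis, taking node 2 as the 0 V reference.
Source V1 fixes V_0 = 10 V.
KCL at each unknown node (sum of currents leaving = 0; resistances in Ω):
  Node 1: (V_1 - 10)/75 + (V_1 - 0)/5.6 = 0
Collecting terms: 0.1919 × V_1 = 0.1333  =>  V_1 = 0.6948 V
I_R1 = (V_0 - V_1)/R1 = (10 - 0.6948)/75 = 0.1241 A
|I_R1| = 0.1241 A

Final answer: |I_R1| = 0.1241 A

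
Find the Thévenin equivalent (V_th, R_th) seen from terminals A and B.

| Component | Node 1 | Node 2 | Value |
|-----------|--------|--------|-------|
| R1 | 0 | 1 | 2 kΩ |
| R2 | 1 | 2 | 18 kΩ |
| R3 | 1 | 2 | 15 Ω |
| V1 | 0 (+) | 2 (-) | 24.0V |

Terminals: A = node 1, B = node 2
Step 1 — V_th is the open-circuit voltage V_A - V_B (nothing connected across the terminals).
Nodal analysis, taking node 2 as the 0 V reference.
Source V1 fixes V_0 = 24 V.
KCL at each unknown node (sum of currents leaving = 0; resistances in Ω):
  Node 1: (V_1 - 24)/2000 + (V_1 - 0)/18000 + (V_1 - 0)/15 = 0
Collecting terms: 0.06722 × V_1 = 0.012  =>  V_1 = 0.1785 V
V_th = V_1 - V_2 = 0.1785 - 0 = 0.1785 V
Step 2 — R_th: zero the source — replace V1 by a short circuit (node 2 merges into node 0) — and find the resistance seen between A (node 1) and B (node 0).
Reduce the network between node 1 (A) and node 0 (B) by series/parallel combination:
  Rp1 = R1 ‖ R2 ‖ R3 (parallel, all between nodes 0 and 1) = 1/(1/2000 + 1/18000 + 1/15) = 14.88 Ω
R_th = 14.88 Ω

Final answer: V_th = 0.1785 V, R_th = 14.88 Ω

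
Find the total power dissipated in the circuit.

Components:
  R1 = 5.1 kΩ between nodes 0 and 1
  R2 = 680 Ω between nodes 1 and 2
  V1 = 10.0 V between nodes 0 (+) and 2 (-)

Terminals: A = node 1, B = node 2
Nodal analysis, taking node 2 as the 0 V reference.
Source V1 fixes V_0 = 10 V.
KCL at each unknown node (sum of currents leaving = 0; resistances in Ω):
  Node 1: (V_1 - 10)/5100 + (V_1 - 0)/680 = 0
Collecting terms: 0.001667 × V_1 = 0.001961  =>  V_1 = 1.176 V
Power in each resistor, P = (ΔV)²/R:
  P_R1 = (10 - 1.176)²/5100 = 0.01527 W
  P_R2 = (1.176 - 0)²/680 = 0.002035 W
P_total = P_R1 + P_R2 = 0.0173 W

Final answer: 0.0173 W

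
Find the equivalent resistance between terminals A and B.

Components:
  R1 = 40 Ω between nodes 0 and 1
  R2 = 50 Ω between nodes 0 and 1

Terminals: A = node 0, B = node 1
Reduce the network between node 0 (A) and node 1 (B) by series/parallel combination:
  Rp1 = R1 ‖ R2 (parallel, both between nodes 0 and 1) = 1/(1/40 + 1/50) = 22.22 Ω
R_eq = 22.22 Ω

Final answer: 22.22 Ω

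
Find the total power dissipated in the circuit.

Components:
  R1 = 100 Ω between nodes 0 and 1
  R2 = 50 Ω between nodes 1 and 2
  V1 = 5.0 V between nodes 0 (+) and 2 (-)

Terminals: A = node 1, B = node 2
Nodal analysis, taking node 2 as the 0 V reference.
Source V1 fixes V_0 = 5 V.
KCL at each unknown node (sum of currents leaving = 0; resistances in Ω):
  Node 1: (V_1 - 5)/100 + (V_1 - 0)/50 = 0
Collecting terms: 0.03 × V_1 = 0.05  =>  V_1 = 1.667 V
Power in each resistor, P = (ΔV)²/R:
  P_R1 = (5 - 1.667)²/100 = 0.1111 W
  P_R2 = (1.667 - 0)²/50 = 0.05556 W
P_total = P_R1 + P_R2 = 0.1667 W

Final answer: 0.1667 W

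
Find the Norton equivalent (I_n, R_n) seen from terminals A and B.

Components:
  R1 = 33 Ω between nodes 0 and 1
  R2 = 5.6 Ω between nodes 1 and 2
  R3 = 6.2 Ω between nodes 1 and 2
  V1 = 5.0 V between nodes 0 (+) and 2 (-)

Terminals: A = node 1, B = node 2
Find the Thévenin equivalent first; then I_n = V_th/R_th and R_n = R_th.
Step 1 — V_th is the open-circuit voltage V_A - V_B (nothing connected across the terminals).
Nodal analysis, taking node 2 as the 0 V reference.
Source V1 fixes V_0 = 5 V.
KCL at each unknown node (sum of currents leaving = 0; resistances in Ω):
  Node 1: (V_1 - 5)/33 + (V_1 - 0)/5.6 + (V_1 - 0)/6.2 = 0
Collecting terms: 0.3702 × V_1 = 0.1515  =>  V_1 = 0.4093 V
V_th = V_1 - V_2 = 0.4093 - 0 = 0.4093 V
Step 2 — R_th: zero the source — replace V1 by a short circuit (node 2 merges into node 0) — and find the resistance seen between A (node 1) and B (node 0).
Reduce the network between node 1 (A) and node 0 (B) by series/parallel combination:
  Rp1 = R1 ‖ R2 ‖ R3 (parallel, all between nodes 0 and 1) = 1/(1/33 + 1/5.6 + 1/6.2) = 2.701 Ω
R_th = 2.701 Ω
I_n = V_th/R_th = 0.4093/2.701 = 0.1515 A, and R_n = R_th = 2.701 Ω

Final answer: I_n = 0.1515 A, R_n = 2.701 Ω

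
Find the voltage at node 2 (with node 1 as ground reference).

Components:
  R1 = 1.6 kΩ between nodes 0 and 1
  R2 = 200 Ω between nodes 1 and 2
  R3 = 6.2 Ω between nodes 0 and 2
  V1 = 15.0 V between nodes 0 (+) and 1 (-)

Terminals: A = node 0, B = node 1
Nodal analysis, taking node 1 as the 0 V reference.
Source V1 fixes V_0 = 15 V.
KCL at each unknown node (sum of currents leaving = 0; resistances in Ω):
  Node 2: (V_2 - 0)/200 + (V_2 - 15)/6.2 = 0
Collecting terms: 0.1663 × V_2 = 2.419  =>  V_2 = 14.55 V
The requested potential is V_2 = 14.55 V.

Final answer: V_2 = 14.55 V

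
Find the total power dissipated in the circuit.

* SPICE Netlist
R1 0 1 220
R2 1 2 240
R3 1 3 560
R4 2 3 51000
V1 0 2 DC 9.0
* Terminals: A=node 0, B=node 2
Nodal analysis, taking node 2 as the 0 V reference.
Source V1 fixes V_0 = 9 V.
KCL at each unknown node (sum of currents leaving = 0; resistances in Ω):
  Node 1: (V_1 - 9)/220 + (V_1 - 0)/240 + (V_1 - V_3)/560 = 0
  Node 3: (V_3 - V_1)/560 + (V_3 - 0)/51000 = 0
Collecting terms (coefficients in siemens):
  0.0105·V_1 - 0.001786·V_3 = 0.04091
  0.001805·V_3 - 0.001786·V_1 = 0
Determinant D = (0.0105)(0.001805) - (-0.001786)(-0.001786) = 0.00001576
V_1 = [(0.04091)(0.001805) - (-0.001786)(0)]/D = 4.685 V
V_3 = [(0.0105)(0) - (0.04091)(-0.001786)]/D = 4.634 V
Power in each resistor, P = (ΔV)²/R:
  P_R1 = (9 - 4.685)²/220 = 0.08462 W
  P_R2 = (4.685 - 0)²/240 = 0.09146 W
  P_R3 = (4.685 - 4.634)²/560 = 0.000004624 W
  P_R4 = (0 - 4.634)²/51000 = 0.0004211 W
P_total = P_R1 + P_R2 + P_R3 + P_R4 = 0.1765 W

Final answer: 0.1765 W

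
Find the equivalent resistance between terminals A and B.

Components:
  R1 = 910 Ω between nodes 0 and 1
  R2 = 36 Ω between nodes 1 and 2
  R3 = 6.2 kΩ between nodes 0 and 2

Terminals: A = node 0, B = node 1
Reduce the network between node 0 (A) and node 1 (B) by series/parallel combination:
  Rs1 = R3 + R2 (series, joined only at node 2) = 6200 + 36 = 6236 Ω
  Rp1 = R1 ‖ Rs1 (parallel, both between nodes 0 and 1) = 1/(1/910 + 1/6236) = 794.1 Ω
R_eq = 794.1 Ω

Final answer: 794.1 Ω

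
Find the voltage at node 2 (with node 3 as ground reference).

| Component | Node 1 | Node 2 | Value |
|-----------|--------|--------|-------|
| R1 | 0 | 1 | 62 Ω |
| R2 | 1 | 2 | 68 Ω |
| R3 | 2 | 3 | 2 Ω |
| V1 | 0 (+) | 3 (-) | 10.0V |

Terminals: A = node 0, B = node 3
Nodal analysis, taking node 3 as the 0 V reference.
Source V1 fixes V_0 = 10 V.
KCL at each unknown node (sum of currents leaving = 0; resistances in Ω):
  Node 1: (V_1 - 10)/62 + (V_1 - V_2)/68 = 0
  Node 2: (V_2 - V_1)/68 + (V_2 - 0)/2 = 0
Collecting terms (coefficients in siemens):
  0.03083·V_1 - 0.01471·V_2 = 0.1613
  0.5147·V_2 - 0.01471·V_1 = 0
Determinant D = (0.03083)(0.5147) - (-0.01471)(-0.01471) = 0.01565
V_1 = [(0.1613)(0.5147) - (-0.01471)(0)]/D = 5.303 V
V_2 = [(0.03083)(0) - (0.1613)(-0.01471)]/D = 0.1515 V
The requested potential is V_2 = 0.1515 V.

Final answer: V_2 = 0.1515 V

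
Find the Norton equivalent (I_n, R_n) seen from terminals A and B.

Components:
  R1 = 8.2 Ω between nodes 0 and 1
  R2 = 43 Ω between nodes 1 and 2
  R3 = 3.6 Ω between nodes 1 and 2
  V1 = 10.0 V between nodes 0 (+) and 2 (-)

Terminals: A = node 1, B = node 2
Find the Thévenin equivalent first; then I_n = V_th/R_th and R_n = R_th.
Step 1 — V_th is the open-circuit voltage V_A - V_B (nothing connected across the terminals).
Nodal analysis, taking node 2 as the 0 V reference.
Source V1 fixes V_0 = 10 V.
KCL at each unknown node (sum of currents leaving = 0; resistances in Ω):
  Node 1: (V_1 - 10)/8.2 + (V_1 - 0)/43 + (V_1 - 0)/3.6 = 0
Collecting terms: 0.423 × V_1 = 1.22  =>  V_1 = 2.883 V
V_th = V_1 - V_2 = 2.883 - 0 = 2.883 V
Step 2 — R_th: zero the source — replace V1 by a short circuit (node 2 merges into node 0) — and find the resistance seen between A (node 1) and B (node 0).
Reduce the network between node 1 (A) and node 0 (B) by series/parallel combination:
  Rp1 = R1 ‖ R2 ‖ R3 (parallel, all between nodes 0 and 1) = 1/(1/8.2 + 1/43 + 1/3.6) = 2.364 Ω
R_th = 2.364 Ω
I_n = V_th/R_th = 2.883/2.364 = 1.22 A, and R_n = R_th = 2.364 Ω

Final answer: I_n = 1.22 A, R_n = 2.364 Ω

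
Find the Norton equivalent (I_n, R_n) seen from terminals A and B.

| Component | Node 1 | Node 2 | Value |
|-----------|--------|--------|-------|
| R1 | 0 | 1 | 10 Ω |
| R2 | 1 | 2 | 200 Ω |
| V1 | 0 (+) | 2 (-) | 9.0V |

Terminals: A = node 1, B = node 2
Find the Thévenin equivalent first; then I_n = V_th/R_th and R_n = R_th.
Step 1 — V_th is the open-circuit voltage V_A - V_B (nothing connected across the terminals).
Nodal analysis, taking node 2 as the 0 V reference.
Source V1 fixes V_0 = 9 V.
KCL at each unknown node (sum of currents leaving = 0; resistances in Ω):
  Node 1: (V_1 - 9)/10 + (V_1 - 0)/200 = 0
Collecting terms: 0.105 × V_1 = 0.9  =>  V_1 = 8.571 V
V_th = V_1 - V_2 = 8.571 - 0 = 8.571 V
Step 2 — R_th: zero the source — replace V1 by a short circuit (node 2 merges into node 0) — and find the resistance seen between A (node 1) and B (node 0).
Reduce the network between node 1 (A) and node 0 (B) by series/parallel combination:
  Rp1 = R1 ‖ R2 (parallel, both between nodes 0 and 1) = 1/(1/10 + 1/200) = 9.524 Ω
R_th = 9.524 Ω
I_n = V_th/R_th = 8.571/9.524 = 0.9 A, and R_n = R_th = 9.524 Ω

Final answer: I_n = 0.9 A, R_n = 9.524 Ω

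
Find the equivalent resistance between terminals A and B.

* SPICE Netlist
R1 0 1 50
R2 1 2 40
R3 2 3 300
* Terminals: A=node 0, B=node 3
Reduce the network between node 0 (A) and node 3 (B) by series/parallel combination:
  Rs1 = R1 + R2 (series, joined only at node 1) = 50 + 40 = 90 Ω
  Rs2 = R3 + Rs1 (series, joined only at node 2) = 300 + 90 = 390 Ω
R_eq = 390 Ω

Final answer: 390 Ω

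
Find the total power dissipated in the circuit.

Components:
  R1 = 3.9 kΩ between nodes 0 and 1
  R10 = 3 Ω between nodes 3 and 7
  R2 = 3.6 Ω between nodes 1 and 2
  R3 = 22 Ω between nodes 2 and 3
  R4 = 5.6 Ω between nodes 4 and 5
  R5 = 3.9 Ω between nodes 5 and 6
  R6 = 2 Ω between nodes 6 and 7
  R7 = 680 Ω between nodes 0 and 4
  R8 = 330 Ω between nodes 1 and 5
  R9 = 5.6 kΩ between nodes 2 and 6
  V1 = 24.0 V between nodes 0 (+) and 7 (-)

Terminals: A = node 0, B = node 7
Nodal analysis, taking node 7 as the 0 V reference.
Source V1 fixes V_0 = 24 V.
KCL at each unknown node (sum of currents leaving = 0; resistances in Ω):
  Node 1: (V_1 - 24)/3900 + (V_1 - V_2)/3.6 + (V_1 - V_5)/330 = 0
  Node 2: (V_2 - V_1)/3.6 + (V_2 - V_3)/22 + (V_2 - V_6)/5600 = 0
  Node 3: (V_3 - V_2)/22 + (V_3 - 0)/3 = 0
  Node 4: (V_4 - V_5)/5.6 + (V_4 - 24)/680 = 0
  Node 5: (V_5 - V_4)/5.6 + (V_5 - V_6)/3.9 + (V_5 - V_1)/330 = 0
  Node 6: (V_6 - V_5)/3.9 + (V_6 - 0)/2 + (V_6 - V_2)/5600 = 0
Collecting terms (coefficients in siemens):
  0.2811·V_1 - 0.2778·V_2 - 0.00303·V_5 = 0.006154
  0.3234·V_2 - 0.2778·V_1 - 0.04545·V_3 - 0.0001786·V_6 = 0
  0.3788·V_3 - 0.04545·V_2 = 0
  0.18·V_4 - 0.1786·V_5 = 0.03529
  0.438·V_5 - 0.00303·V_1 - 0.1786·V_4 - 0.2564·V_6 = 0
  0.7566·V_6 - 0.0001786·V_2 - 0.2564·V_5 = 0
Solving these 6 simultaneous equations (Gaussian elimination) gives:
  V_1 = 0.1767 V, V_2 = 0.1544 V, V_3 = 0.01853 V, V_4 = 0.3987 V
  V_5 = 0.2043 V, V_6 = 0.06928 V
Power in each resistor, P = (ΔV)²/R:
  P_R1 = (24 - 0.1767)²/3900 = 0.1455 W
  P_R2 = (0.1767 - 0.1544)²/3.6 = 0.000138 W
  P_R3 = (0.1544 - 0.01853)²/22 = 0.0008394 W
  P_R4 = (0.3987 - 0.2043)²/5.6 = 0.006746 W
  P_R5 = (0.2043 - 0.06928)²/3.9 = 0.004675 W
  P_R6 = (0.06928 - 0)²/2 = 0.0024 W
  P_R7 = (24 - 0.3987)²/680 = 0.8192 W
  P_R8 = (0.1767 - 0.2043)²/330 = 0.000002308 W
  P_R9 = (0.1544 - 0.06928)²/5600 = 0.000001295 W
  P_R10 = (0.01853 - 0)²/3 = 0.0001145 W
P_total = P_R1 + P_R2 + P_R3 + P_R4 + P_R5 + P_R6 + P_R7 + P_R8 + P_R9 + P_R10 = 0.9796 W

Final answer: 0.9796 W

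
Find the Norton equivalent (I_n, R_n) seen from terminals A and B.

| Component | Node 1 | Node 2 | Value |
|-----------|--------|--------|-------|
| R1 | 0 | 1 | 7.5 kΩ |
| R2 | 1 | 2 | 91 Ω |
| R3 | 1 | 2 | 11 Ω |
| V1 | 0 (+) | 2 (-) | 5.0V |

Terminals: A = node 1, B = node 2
Find the Thévenin equivalent first; then I_n = V_th/R_th and R_n = R_th.
Step 1 — V_th is the open-circuit voltage V_A - V_B (nothing connected across the terminals).
Nodal analysis, taking node 2 as the 0 V reference.
Source V1 fixes V_0 = 5 V.
KCL at each unknown node (sum of currents leaving = 0; resistances in Ω):
  Node 1: (V_1 - 5)/7500 + (V_1 - 0)/91 + (V_1 - 0)/11 = 0
Collecting terms: 0.102 × V_1 = 0.0006667  =>  V_1 = 0.006534 V
V_th = V_1 - V_2 = 0.006534 - 0 = 0.006534 V
Step 2 — R_th: zero the source — replace V1 by a short circuit (node 2 merges into node 0) — and find the resistance seen between A (node 1) and B (node 0).
Reduce the network between node 1 (A) and node 0 (B) by series/parallel combination:
  Rp1 = R1 ‖ R2 ‖ R3 (parallel, all between nodes 0 and 1) = 1/(1/7500 + 1/91 + 1/11) = 9.801 Ω
R_th = 9.801 Ω
I_n = V_th/R_th = 0.006534/9.801 = 0.0006667 A, and R_n = R_th = 9.801 Ω

Final answer: I_n = 0.0006667 A, R_n = 9.801 Ω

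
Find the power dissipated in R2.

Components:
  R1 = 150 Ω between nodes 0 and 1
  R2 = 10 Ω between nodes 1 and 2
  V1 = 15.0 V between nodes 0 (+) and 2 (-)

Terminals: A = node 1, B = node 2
Nodal analysis, taking node 2 as the 0 V reference.
Source V1 fixes V_0 = 15 V.
KCL at each unknown node (sum of currents leaving = 0; resistances in Ω):
  Node 1: (V_1 - 15)/150 + (V_1 - 0)/10 = 0
Collecting terms: 0.1067 × V_1 = 0.1  =>  V_1 = 0.9375 V
I_R2 = (V_1 - V_2)/R2 = (0.9375 - 0)/10 = 0.09375 A
P_R2 = I_R2² × R2 = (0.09375)² × 10 = 0.08789 W

Final answer: 0.08789 W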